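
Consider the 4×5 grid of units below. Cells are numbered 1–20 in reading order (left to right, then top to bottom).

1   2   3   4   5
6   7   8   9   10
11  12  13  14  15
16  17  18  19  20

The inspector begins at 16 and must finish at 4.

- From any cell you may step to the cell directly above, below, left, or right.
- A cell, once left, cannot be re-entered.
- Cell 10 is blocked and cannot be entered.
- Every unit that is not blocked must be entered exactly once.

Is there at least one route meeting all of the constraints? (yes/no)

Cell 5 has only one open neighbour but is neither the start nor the goal, so a Hamiltonian route would have to both enter and leave it through the same neighbour — impossible without revisiting.

no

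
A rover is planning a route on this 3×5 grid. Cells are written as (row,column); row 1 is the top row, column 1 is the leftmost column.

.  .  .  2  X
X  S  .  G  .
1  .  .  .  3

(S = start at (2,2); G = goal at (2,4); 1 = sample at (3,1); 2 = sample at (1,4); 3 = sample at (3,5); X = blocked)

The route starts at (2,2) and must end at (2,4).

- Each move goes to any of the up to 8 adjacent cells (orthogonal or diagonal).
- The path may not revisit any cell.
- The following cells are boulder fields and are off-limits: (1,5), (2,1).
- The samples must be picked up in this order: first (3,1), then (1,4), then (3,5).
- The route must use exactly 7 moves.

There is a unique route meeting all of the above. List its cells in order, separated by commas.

The waypoints must appear in the order (3,1), (1,4), (3,5), with no cell reused.
Route from (2,2): down-left to (3,1), right to (3,2), 2× up-right (reaching (1,4)), down-right to (2,5), down to (3,5), up-left to (2,4) — 7 moves in all.
Check: order respected (1 at step 1, 2 at step 4, 3 at step 6); 7 moves as required.

(2,2), (3,1), (3,2), (2,3), (1,4), (2,5), (3,5), (2,4)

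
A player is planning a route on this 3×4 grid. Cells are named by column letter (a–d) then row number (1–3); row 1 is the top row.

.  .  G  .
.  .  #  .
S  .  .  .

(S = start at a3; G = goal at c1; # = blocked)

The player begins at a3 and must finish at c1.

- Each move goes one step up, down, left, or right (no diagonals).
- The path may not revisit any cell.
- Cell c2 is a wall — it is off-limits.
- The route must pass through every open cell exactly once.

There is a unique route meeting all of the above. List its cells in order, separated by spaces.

Need to visit all 11 open cells exactly once, starting at a3 and ending at c1.
Cell d2 has only two open neighbours (d1 and d3), so the path must pass straight through it: one of those is the cell it's entered from and the other is where it exits.
Route from a3: up 2 to a1, right 1 to b1, down 2 to b3, right 2 to d3, up 2 to d1, left 1 to c1 — 10 moves in all.
Check: all 11 open cells covered.

a3 a2 a1 b1 b2 b3 c3 d3 d2 d1 c1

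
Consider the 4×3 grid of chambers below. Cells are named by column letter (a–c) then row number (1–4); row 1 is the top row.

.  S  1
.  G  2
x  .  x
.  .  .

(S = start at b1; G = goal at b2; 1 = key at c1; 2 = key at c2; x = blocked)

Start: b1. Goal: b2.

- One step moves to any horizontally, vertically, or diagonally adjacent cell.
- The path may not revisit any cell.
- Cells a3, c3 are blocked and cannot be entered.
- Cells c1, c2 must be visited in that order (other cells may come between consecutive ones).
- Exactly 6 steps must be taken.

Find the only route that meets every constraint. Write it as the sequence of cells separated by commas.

The waypoints must appear in the order c1, c2, with no cell reused.
Route from b1: right to c1, down to c2, down-left to b3, up-left to a2, up to a1, down-right to b2 — 6 moves in all.
Check: order respected (1 at step 1, 2 at step 2); 6 moves as required.

b1, c1, c2, b3, a2, a1, b2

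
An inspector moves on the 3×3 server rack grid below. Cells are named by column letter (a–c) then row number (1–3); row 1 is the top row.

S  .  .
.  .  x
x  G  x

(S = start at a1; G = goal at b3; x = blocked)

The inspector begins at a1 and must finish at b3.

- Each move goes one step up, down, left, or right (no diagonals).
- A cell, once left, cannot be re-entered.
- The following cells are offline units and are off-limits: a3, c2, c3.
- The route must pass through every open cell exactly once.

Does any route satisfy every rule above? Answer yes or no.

Cell c1 has only one open neighbour but is neither the start nor the goal, so a Hamiltonian route would have to both enter and leave it through the same neighbour — impossible without revisiting.

no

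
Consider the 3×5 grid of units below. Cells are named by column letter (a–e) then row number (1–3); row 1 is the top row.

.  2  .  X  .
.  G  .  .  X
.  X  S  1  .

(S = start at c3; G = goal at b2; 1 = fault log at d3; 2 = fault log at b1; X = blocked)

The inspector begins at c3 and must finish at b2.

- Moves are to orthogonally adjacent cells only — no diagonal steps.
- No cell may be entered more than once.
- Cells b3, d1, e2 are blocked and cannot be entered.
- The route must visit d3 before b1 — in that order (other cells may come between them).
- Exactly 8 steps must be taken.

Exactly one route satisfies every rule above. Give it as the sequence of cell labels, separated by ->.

c3 -> d3 -> d2 -> c2 -> c1 -> b1 -> a1 -> a2 -> b2

The waypoints must appear in the order d3, b1, with no cell reused.
Route from c3: right 1 to d3, up 1 to d2, left 1 to c2, up 1 to c1, left 2 to a1, down 1 to a2, right 1 to b2 — 8 moves in all.
Check: order respected (1 at step 1, 2 at step 5); 8 moves as required.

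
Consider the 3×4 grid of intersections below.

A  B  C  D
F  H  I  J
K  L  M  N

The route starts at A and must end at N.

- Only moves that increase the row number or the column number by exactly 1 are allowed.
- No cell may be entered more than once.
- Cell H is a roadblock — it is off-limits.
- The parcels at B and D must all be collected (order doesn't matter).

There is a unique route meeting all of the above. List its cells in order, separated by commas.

Moves only go right or down, so the column and row indices never decrease.
Route from A: right 3 to D, down 2 to N — 5 moves in all.
Check: all required cells visited.

A, B, C, D, J, N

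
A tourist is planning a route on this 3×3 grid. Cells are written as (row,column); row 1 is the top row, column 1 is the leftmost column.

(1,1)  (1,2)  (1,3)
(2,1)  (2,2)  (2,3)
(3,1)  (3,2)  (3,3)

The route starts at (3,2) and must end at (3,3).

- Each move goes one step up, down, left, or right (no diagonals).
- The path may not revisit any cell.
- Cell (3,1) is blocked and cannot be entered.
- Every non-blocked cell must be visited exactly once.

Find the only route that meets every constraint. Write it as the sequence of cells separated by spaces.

Need to visit all 8 open cells exactly once, starting at (3,2) and ending at (3,3).
Cell (2,1) has only two open neighbours ((1,1) and (2,2)), so the path must pass straight through it: one of those is the cell it's entered from and the other is where it exits.
Route from (3,2): up 1 to (2,2), left 1 to (2,1), up 1 to (1,1), right 2 to (1,3), down 2 to (3,3) — 7 moves in all.
Check: all 8 open cells covered.

(3,2) (2,2) (2,1) (1,1) (1,2) (1,3) (2,3) (3,3)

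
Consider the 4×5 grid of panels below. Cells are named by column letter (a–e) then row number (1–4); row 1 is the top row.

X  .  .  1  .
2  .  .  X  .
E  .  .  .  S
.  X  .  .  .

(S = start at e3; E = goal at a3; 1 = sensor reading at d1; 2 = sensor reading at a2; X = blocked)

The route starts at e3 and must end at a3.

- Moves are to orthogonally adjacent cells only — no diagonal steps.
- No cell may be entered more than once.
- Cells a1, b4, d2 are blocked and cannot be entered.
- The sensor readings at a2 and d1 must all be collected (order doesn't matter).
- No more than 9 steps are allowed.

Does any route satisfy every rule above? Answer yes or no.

One route that works: e3 → e2 → e1 → d1 → c1 → c2 → b2 → a2 → a3.

yes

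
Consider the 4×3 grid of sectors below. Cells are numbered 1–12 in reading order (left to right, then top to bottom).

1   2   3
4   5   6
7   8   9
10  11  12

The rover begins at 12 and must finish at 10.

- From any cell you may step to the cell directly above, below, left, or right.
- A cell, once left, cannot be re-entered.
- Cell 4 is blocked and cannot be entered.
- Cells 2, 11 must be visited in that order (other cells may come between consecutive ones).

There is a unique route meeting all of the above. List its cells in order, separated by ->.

The waypoints must appear in the order 2, 11, with no cell reused.
Route from 12: up 3 to 3, left 1 to 2, down 3 to 11, left 1 to 10 — 8 moves in all.
Check: order respected (2 at step 4, 11 at step 7).

12 -> 9 -> 6 -> 3 -> 2 -> 5 -> 8 -> 11 -> 10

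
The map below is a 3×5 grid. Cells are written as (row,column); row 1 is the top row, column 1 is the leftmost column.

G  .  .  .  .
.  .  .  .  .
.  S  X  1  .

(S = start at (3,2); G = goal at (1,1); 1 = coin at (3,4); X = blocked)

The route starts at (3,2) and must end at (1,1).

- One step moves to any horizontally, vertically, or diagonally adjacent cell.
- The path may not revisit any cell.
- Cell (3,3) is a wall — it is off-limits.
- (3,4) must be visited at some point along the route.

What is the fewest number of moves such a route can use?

6

Any route passes through (3,4) somewhere between (3,2) and (1,1). Summing Chebyshev distances along the two legs ((3,2) → (3,4) → (1,1)) gives a lower bound of 2 + 3 = 5 moves.
The shortest route satisfying every rule uses 6 moves: (3,2) → (2,3) → (3,4) → (2,4) → (1,3) → (1,2) → (1,1).
The no-revisit rule (legs can't share cells) pushes the minimum above the 5-move bound; an exhaustive check rules out every length from 5 to 5, leaving 6 as the minimum.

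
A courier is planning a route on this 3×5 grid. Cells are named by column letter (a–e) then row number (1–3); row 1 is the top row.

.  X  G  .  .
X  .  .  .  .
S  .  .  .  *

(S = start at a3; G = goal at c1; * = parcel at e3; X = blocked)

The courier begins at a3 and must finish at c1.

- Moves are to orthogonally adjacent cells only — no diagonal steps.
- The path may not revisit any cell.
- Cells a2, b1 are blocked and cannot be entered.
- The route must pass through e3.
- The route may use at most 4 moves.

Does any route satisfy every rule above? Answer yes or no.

Even ignoring the no-revisit rule, getting from a3 to c1 via e3 needs at least 4 + 4 = 8 moves (Manhattan distance per leg), which exceeds the 4-move limit.

no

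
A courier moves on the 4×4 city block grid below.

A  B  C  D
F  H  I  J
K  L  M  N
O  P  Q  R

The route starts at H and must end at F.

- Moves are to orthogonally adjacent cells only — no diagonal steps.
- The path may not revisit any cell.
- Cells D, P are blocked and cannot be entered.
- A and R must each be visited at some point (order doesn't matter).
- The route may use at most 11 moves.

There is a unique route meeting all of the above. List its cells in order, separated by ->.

H -> L -> M -> Q -> R -> N -> J -> I -> C -> B -> A -> F

The budget equals the shortest possible length, so every move has to be on a shortest route through the required cells.
Route from H: down to L, right to M, down to Q, right to R, 2× up (reaching J), left to I, up to C, 2× left (reaching A), down to F — 11 moves in all.
Check: all required cells visited; 11 ≤ 11 moves.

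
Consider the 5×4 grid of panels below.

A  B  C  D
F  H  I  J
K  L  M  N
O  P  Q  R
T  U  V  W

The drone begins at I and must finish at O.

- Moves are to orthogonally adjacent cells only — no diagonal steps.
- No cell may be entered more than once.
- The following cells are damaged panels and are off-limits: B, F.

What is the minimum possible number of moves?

4

The Manhattan distance from I to O is |2−4| + |3−1| = 4, so at least 4 moves are needed.
A route of 4 moves achieves this: I → M → Q → P → O.
Since 4 matches the lower bound, it is optimal.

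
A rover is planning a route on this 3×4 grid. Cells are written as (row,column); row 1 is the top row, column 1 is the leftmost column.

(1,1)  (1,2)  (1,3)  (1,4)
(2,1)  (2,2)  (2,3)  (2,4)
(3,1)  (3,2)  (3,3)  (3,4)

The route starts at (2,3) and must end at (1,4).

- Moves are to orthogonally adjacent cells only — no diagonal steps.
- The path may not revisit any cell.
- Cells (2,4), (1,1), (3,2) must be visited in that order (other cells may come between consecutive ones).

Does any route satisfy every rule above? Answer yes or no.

Ignoring the required order, 5 revisit-free routes from (2,3) to (1,4) pass through all of (2,4), (1,1), and (3,2); the waypoint orders that occur are (1,1) → (3,2) → (2,4) (3); (2,4) → (3,2) → (1,1) (2) — never (2,4) → (1,1) → (3,2).

no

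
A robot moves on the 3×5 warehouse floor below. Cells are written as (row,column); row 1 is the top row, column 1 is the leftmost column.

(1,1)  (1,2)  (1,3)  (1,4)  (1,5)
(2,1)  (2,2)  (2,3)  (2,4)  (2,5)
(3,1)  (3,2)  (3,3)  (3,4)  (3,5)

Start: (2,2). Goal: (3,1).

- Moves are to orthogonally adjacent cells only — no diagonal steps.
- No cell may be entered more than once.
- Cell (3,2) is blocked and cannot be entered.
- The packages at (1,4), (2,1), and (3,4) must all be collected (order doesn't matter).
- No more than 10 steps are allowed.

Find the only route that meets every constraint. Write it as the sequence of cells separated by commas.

(2,2), (2,3), (3,3), (3,4), (2,4), (1,4), (1,3), (1,2), (1,1), (2,1), (3,1)

Any route must reach (1,4), (2,1), and (3,4) and still end at (3,1) within 10 moves, so the order of the required stops is forced.
Route from (2,2): right 1 to (2,3), down 1 to (3,3), right 1 to (3,4), up 2 to (1,4), left 3 to (1,1), down 2 to (3,1) — 10 moves in all.
Check: all required cells visited; 10 ≤ 10 moves.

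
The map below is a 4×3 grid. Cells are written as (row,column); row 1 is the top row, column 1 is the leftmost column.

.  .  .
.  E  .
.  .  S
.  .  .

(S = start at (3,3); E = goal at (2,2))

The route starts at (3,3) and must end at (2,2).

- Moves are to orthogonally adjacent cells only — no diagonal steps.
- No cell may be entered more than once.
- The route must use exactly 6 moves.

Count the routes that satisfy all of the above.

Need simple routes of exactly 6 moves from (3,3) to (2,2) (Manhattan distance 2, so 2 moves are spent on a detour and 2 undoing it).
Enumerating: (3,3) (2,3) (1,3) (1,2) (1,1) (2,1) (2,2) | (3,3) (4,3) (4,2) (3,2) (3,1) (2,1) (2,2) | (3,3) (4,3) (4,2) (4,1) (3,1) (2,1) (2,2) | (3,3) (4,3) (4,2) (4,1) (3,1) (3,2) (2,2) | (3,3) (3,2) (4,2) (4,1) (3,1) (2,1) (2,2) | (3,3) (3,2) (3,1) (2,1) (1,1) (1,2) (2,2).
That gives 6 routes.

6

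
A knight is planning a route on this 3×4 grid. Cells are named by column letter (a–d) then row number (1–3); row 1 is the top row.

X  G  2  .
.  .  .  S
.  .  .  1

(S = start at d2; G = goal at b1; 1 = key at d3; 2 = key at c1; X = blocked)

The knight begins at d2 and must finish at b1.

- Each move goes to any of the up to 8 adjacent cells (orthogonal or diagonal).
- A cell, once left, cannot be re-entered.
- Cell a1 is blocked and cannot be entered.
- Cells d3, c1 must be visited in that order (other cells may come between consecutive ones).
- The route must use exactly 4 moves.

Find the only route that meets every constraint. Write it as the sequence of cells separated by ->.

d2 -> d3 -> c2 -> c1 -> b1

The waypoints must appear in the order d3, c1, with no cell reused.
Route from d2: down to d3, up-left to c2, up to c1, left to b1 — 4 moves in all.
Check: order respected (1 at step 1, 2 at step 3); 4 moves as required.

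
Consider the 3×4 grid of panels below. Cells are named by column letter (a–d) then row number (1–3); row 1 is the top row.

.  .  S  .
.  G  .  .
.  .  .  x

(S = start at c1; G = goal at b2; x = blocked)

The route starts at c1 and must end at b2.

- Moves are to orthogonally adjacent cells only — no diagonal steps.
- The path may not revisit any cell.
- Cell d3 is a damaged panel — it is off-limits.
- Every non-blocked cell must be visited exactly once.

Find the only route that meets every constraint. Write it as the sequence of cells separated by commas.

c1, d1, d2, c2, c3, b3, a3, a2, a1, b1, b2

Need to visit all 11 open cells exactly once, starting at c1 and ending at b2.
Route from c1: right 1 to d1, down 1 to d2, left 1 to c2, down 1 to c3, left 2 to a3, up 2 to a1, right 1 to b1, down 1 to b2 — 10 moves in all.
Check: all 11 open cells covered.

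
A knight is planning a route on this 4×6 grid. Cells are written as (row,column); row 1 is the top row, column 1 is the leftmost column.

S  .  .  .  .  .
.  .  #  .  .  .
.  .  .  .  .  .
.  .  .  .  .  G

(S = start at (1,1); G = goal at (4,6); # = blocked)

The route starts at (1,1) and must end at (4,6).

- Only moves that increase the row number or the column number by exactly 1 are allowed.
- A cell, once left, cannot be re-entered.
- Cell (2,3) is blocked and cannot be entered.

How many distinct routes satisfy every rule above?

A right/down-only route from (1,1) to (4,6) makes exactly 3 down-moves and 5 right-moves in some order.
With no other constraints that would be C(8,3) = 56 routes.
Subtract routes through each blocked cell (inclusion–exclusion for overlaps): − through (2,3): 30 → 26.
That gives 26 routes.

26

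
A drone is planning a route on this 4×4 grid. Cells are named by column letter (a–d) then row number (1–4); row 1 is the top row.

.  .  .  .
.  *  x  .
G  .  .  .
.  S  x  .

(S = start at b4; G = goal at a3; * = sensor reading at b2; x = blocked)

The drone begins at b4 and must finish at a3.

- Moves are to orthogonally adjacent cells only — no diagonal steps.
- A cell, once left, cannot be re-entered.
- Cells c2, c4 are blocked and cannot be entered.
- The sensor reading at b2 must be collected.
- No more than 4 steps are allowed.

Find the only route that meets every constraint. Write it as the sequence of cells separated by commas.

b4, b3, b2, a2, a3

The 4-move cap with required stops at b2 leaves no slack for detours.
Route from b4: up 2 to b2, left 1 to a2, down 1 to a3 — 4 moves in all.
Check: all required cells visited; 4 ≤ 4 moves.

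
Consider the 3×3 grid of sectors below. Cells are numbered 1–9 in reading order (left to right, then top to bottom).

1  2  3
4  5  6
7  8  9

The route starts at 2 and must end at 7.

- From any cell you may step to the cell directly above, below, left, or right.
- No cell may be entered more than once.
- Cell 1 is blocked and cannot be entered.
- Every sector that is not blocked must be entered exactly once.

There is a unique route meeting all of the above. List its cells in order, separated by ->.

Need to visit all 8 open cells exactly once, starting at 2 and ending at 7.
Cell 3 has only two open neighbours (6 and 2), so the path must pass straight through it: one of those is the cell it's entered from and the other is where it exits.
Route from 2: right 1 to 3, down 2 to 9, left 1 to 8, up 1 to 5, left 1 to 4, down 1 to 7 — 7 moves in all.
Check: all 8 open cells covered.

2 -> 3 -> 6 -> 9 -> 8 -> 5 -> 4 -> 7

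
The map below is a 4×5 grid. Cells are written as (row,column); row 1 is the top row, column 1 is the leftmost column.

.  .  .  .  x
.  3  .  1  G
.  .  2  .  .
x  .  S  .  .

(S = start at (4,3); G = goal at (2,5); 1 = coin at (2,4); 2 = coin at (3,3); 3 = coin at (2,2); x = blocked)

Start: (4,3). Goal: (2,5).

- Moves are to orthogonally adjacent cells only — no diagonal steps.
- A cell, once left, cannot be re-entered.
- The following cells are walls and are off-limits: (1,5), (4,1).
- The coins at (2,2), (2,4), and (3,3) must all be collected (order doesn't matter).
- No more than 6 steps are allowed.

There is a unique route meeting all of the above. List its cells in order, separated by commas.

(4,3), (3,3), (3,2), (2,2), (2,3), (2,4), (2,5)

The 6-move cap with required stops at (2,2), (2,4), (3,3) leaves no slack for detours.
Route from (4,3): up to (3,3), left to (3,2), up to (2,2), 3× right (reaching (2,5)) — 6 moves in all.
Check: all required cells visited; 6 ≤ 6 moves.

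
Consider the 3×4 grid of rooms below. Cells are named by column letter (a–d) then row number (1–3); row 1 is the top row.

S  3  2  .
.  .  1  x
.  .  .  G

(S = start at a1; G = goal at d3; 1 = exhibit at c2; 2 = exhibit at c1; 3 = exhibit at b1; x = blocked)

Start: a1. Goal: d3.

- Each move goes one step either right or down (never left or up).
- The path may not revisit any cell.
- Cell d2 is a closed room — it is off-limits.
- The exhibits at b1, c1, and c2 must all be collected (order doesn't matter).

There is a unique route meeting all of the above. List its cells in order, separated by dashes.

Moves only go right or down, so the column and row indices never decrease.
Route from a1: right 2 to c1, down 2 to c3, right 1 to d3 — 5 moves in all.
Check: all required cells visited.

a1 - b1 - c1 - c2 - c3 - d3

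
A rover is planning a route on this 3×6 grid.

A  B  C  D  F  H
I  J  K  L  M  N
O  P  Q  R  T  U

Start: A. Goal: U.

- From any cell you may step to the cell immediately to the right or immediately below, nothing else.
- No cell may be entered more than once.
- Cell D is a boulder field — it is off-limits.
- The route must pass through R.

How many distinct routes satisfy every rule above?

9

A right/down-only route from A to U makes exactly 2 down-moves and 5 right-moves in some order.
With no other constraints that would be C(7,2) = 21 routes.
Split at R and multiply the segment counts (each segment already excludes blocked cells): A→R: 9; R→U: 1; product = 9.
That gives 9 routes.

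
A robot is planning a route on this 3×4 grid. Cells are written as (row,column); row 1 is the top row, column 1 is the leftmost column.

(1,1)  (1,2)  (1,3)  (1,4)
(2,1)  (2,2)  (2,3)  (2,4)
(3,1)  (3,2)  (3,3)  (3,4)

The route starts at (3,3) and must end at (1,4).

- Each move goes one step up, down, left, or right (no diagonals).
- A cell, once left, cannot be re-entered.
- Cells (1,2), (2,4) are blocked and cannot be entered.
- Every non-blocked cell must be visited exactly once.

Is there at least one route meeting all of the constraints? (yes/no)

Cell (1,1) has only one open neighbour but is neither the start nor the goal, so a Hamiltonian route would have to both enter and leave it through the same neighbour — impossible without revisiting.

no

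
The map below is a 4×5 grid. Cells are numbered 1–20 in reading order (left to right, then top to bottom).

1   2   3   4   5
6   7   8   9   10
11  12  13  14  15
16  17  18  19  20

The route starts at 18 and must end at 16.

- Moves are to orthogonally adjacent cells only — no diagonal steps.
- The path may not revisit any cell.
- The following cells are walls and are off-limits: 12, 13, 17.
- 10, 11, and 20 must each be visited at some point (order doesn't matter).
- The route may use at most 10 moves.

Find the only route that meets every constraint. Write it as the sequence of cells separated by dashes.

Any route must reach 10, 11, and 20 and still end at 16 within 10 moves, so the order of the required stops is forced.
Route from 18: right 2 to 20, up 2 to 10, left 4 to 6, down 2 to 16 — 10 moves in all.
Check: all required cells visited; 10 ≤ 10 moves.

18 - 19 - 20 - 15 - 10 - 9 - 8 - 7 - 6 - 11 - 16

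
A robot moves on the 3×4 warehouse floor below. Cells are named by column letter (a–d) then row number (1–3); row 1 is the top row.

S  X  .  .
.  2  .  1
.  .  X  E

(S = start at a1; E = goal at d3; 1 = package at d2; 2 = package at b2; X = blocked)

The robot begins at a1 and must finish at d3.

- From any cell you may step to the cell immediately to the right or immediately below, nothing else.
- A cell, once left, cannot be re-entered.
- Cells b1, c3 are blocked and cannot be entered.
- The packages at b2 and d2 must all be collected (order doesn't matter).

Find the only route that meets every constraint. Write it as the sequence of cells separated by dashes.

a1 - a2 - b2 - c2 - d2 - d3

Moves only go right or down, so the column and row indices never decrease.
Route from a1: down to a2, 3× right (reaching d2), down to d3 — 5 moves in all.
Check: all required cells visited.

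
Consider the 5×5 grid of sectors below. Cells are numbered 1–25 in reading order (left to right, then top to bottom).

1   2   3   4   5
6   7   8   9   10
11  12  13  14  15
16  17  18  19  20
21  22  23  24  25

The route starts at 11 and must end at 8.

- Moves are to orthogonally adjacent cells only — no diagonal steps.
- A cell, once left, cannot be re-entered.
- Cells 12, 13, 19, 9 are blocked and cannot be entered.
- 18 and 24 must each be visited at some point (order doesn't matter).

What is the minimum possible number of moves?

Any route passes through 18 and 24 in some order between 11 and 8. Summing Manhattan distances along each leg and taking the cheapest ordering (11 → 24 → 18 → 8) gives a lower bound of 5 + 2 + 2 = 9 moves.
That bound ignores the blocked cells. Measuring each leg by the fewest moves that actually steer around them (11→24: 5; 24→18: 2; 18→8: 6) raises the lower bound to 13.
A route of 13 moves exists: 11 → 16 → 17 → 18 → 23 → 24 → 25 → 20 → 15 → 10 → 5 → 4 → 3 → 8.
Since 13 matches that lower bound, it is optimal.

13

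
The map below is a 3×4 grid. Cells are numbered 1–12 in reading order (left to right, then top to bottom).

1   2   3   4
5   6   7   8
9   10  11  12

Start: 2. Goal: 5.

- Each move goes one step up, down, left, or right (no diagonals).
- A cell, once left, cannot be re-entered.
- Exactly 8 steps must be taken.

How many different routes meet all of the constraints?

Need simple routes of exactly 8 moves from 2 to 5 (Manhattan distance 2, so 3 moves are spent on a detour and 3 undoing it).
Branch systematically from the start, pruning whenever the remaining move budget drops below the Manhattan distance to 5 or differs from it in parity. Grouping the completions by first move — via 6: 1; via 3: 8 (no valid completion starts via 1) — and summing: 1 + 8 = 9.
That gives 9 routes.

9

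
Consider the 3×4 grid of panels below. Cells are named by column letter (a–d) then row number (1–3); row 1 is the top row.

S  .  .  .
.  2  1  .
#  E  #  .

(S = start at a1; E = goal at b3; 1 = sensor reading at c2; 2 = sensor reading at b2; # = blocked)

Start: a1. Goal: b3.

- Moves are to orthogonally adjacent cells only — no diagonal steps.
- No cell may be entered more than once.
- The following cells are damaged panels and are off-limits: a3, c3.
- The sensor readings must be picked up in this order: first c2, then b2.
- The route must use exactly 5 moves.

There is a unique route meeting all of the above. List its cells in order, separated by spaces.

The waypoints must appear in the order c2, b2, with no cell reused.
Route from a1: right 2 to c1, down 1 to c2, left 1 to b2, down 1 to b3 — 5 moves in all.
Check: order respected (1 at step 3, 2 at step 4); 5 moves as required.

a1 b1 c1 c2 b2 b3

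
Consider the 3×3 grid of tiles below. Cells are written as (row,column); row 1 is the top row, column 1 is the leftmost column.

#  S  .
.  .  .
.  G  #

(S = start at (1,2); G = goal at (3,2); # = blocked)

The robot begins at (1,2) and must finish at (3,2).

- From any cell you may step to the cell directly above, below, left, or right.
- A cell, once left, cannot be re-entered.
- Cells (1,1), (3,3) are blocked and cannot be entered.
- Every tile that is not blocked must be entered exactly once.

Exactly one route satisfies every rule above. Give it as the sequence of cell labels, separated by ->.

Need to visit all 7 open cells exactly once, starting at (1,2) and ending at (3,2).
Cell (3,1) has only two open neighbours ((2,1) and (3,2)), so the path must pass straight through it: one of those is the cell it's entered from and the other is where it exits.
Route from (1,2): right to (1,3), down to (2,3), 2× left (reaching (2,1)), down to (3,1), right to (3,2) — 6 moves in all.
Check: all 7 open cells covered.

(1,2) -> (1,3) -> (2,3) -> (2,2) -> (2,1) -> (3,1) -> (3,2)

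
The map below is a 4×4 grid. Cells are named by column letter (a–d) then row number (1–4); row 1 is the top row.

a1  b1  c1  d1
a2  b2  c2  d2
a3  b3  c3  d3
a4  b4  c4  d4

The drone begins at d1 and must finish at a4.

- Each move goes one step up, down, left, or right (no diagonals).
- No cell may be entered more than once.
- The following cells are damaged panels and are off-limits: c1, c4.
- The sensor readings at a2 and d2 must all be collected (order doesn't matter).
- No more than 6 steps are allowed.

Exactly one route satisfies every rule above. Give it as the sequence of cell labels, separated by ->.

d1 -> d2 -> c2 -> b2 -> a2 -> a3 -> a4

The budget equals the shortest possible length, so every move has to be on a shortest route through the required cells.
Route from d1: down to d2, 3× left (reaching a2), 2× down (reaching a4) — 6 moves in all.
Check: all required cells visited; 6 ≤ 6 moves.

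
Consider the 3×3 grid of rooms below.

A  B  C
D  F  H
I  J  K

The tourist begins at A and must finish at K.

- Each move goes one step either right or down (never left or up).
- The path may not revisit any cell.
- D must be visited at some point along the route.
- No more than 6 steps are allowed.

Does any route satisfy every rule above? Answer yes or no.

yes

One route that works: A → D → I → J → K.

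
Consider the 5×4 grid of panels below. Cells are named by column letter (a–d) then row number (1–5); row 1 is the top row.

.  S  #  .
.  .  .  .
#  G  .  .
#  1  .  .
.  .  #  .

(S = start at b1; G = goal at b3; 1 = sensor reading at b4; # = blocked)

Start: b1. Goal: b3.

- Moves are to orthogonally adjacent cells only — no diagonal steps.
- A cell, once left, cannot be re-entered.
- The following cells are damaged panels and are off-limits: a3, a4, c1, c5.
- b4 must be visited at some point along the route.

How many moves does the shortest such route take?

6

Any route passes through b4 somewhere between b1 and b3. Summing Manhattan distances along the two legs (b1 → b4 → b3) gives a lower bound of 3 + 1 = 4 moves.
The shortest route satisfying every rule uses 6 moves: b1 → b2 → c2 → c3 → c4 → b4 → b3.
The no-revisit rule (legs can't share cells) pushes the minimum above the 4-move bound; an exhaustive check rules out every length from 4 to 5, leaving 6 as the minimum.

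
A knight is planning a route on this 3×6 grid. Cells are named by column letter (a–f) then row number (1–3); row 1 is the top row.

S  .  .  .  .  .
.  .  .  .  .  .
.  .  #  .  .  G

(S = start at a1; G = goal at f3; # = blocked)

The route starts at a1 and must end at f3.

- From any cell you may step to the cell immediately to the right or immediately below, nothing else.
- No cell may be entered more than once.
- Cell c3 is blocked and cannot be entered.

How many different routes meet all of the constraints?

15

A right/down-only route from a1 to f3 makes exactly 2 down-moves and 5 right-moves in some order.
With no other constraints that would be C(7,2) = 21 routes.
Subtract routes through each blocked cell (inclusion–exclusion for overlaps): − through c3: 6 → 15.
That gives 15 routes.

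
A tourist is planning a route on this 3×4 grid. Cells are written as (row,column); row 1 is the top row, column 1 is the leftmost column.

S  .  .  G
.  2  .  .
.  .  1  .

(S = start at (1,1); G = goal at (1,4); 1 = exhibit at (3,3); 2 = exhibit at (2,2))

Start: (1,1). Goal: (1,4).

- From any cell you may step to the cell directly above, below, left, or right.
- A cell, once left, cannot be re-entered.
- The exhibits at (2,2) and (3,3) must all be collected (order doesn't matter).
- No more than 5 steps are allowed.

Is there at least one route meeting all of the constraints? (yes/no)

no

Even ignoring the no-revisit rule, getting from (1,1) to (1,4), taking the cheapest ordering (1,1) → (2,2) → (3,3) → (1,4) needs at least 2 + 2 + 3 = 7 moves (Manhattan distance per leg), which exceeds the 5-move limit.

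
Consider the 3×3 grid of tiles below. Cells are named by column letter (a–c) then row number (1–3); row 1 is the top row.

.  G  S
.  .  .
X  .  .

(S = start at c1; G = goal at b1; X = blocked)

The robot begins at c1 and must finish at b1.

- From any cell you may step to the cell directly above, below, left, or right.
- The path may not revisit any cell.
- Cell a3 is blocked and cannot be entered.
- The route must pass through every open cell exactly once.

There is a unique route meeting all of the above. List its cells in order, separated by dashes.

Need to visit all 8 open cells exactly once, starting at c1 and ending at b1.
Cell a2 has only two open neighbours (a1 and b2), so the path must pass straight through it: one of those is the cell it's entered from and the other is where it exits.
Route from c1: 2× down (reaching c3), left to b3, up to b2, left to a2, up to a1, right to b1 — 7 moves in all.
Check: all 8 open cells covered.

c1 - c2 - c3 - b3 - b2 - a2 - a1 - b1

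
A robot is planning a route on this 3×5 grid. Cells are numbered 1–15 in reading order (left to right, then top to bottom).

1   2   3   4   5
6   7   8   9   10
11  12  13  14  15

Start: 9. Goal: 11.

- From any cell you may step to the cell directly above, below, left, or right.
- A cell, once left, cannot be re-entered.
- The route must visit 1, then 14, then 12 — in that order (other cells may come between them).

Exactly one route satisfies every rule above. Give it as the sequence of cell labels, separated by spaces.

9 8 7 6 1 2 3 4 5 10 15 14 13 12 11

The waypoints must appear in the order 1, 14, 12, with no cell reused.
Route from 9: 3× left (reaching 6), up to 1, 4× right (reaching 5), 2× down (reaching 15), 4× left (reaching 11) — 14 moves in all.
Check: order respected (1 at step 4, 14 at step 11, 12 at step 13).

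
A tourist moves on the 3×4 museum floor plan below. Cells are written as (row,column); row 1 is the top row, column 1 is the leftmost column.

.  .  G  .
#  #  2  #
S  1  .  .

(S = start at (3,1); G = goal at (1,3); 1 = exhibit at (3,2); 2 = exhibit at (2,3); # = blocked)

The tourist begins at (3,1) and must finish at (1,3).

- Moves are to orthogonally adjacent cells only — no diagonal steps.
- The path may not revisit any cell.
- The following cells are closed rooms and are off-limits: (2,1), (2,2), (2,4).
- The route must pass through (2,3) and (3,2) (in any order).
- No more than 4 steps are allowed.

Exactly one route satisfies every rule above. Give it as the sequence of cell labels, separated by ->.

The 4-move cap with required stops at (2,3), (3,2) leaves no slack for detours.
Route from (3,1): 2× right (reaching (3,3)), 2× up (reaching (1,3)) — 4 moves in all.
Check: all required cells visited; 4 ≤ 4 moves.

(3,1) -> (3,2) -> (3,3) -> (2,3) -> (1,3)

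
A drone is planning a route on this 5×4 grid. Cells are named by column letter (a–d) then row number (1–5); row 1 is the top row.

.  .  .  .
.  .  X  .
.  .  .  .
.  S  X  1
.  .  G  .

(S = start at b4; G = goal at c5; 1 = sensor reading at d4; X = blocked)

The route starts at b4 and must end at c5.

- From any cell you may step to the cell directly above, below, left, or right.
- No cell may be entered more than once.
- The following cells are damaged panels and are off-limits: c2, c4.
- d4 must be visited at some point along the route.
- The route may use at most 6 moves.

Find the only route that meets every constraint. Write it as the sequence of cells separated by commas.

b4, b3, c3, d3, d4, d5, c5

Any route must reach d4 and still end at c5 within 6 moves, so the order of the required stops is forced.
Route from b4: up to b3, 2× right (reaching d3), 2× down (reaching d5), left to c5 — 6 moves in all.
Check: all required cells visited; 6 ≤ 6 moves.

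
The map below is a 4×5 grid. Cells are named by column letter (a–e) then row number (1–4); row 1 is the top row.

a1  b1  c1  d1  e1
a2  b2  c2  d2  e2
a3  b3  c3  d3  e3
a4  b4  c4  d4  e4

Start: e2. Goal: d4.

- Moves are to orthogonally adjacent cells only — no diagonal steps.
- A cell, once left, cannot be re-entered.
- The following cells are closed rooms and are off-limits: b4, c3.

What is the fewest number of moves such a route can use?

3

The Manhattan distance from e2 to d4 is |2−4| + |5−4| = 3, so at least 3 moves are needed.
A route of 3 moves achieves this: e2 → e3 → e4 → d4.
Since 3 matches the lower bound, it is optimal.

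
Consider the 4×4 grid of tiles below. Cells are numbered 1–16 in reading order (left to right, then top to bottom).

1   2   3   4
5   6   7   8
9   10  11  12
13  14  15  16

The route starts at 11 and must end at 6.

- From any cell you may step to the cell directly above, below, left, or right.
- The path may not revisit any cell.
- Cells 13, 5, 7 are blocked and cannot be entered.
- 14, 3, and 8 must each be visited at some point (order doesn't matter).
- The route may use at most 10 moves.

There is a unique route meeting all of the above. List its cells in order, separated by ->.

11 -> 10 -> 14 -> 15 -> 16 -> 12 -> 8 -> 4 -> 3 -> 2 -> 6

The 10-move cap with required stops at 14, 3, 8 leaves no slack for detours.
Route from 11: left 1 to 10, down 1 to 14, right 2 to 16, up 3 to 4, left 2 to 2, down 1 to 6 — 10 moves in all.
Check: all required cells visited; 10 ≤ 10 moves.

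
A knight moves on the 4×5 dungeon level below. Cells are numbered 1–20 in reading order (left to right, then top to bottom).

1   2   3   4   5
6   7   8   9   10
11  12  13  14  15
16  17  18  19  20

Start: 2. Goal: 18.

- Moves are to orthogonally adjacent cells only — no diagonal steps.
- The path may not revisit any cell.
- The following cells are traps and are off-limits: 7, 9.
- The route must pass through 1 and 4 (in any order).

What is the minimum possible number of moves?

14

Any route passes through 1 and 4 in some order between 2 and 18. Summing Manhattan distances along each leg and taking the cheapest ordering (2 → 1 → 4 → 18) gives a lower bound of 1 + 3 + 4 = 8 moves.
The shortest route satisfying every rule uses 14 moves: 2 → 1 → 6 → 11 → 12 → 13 → 8 → 3 → 4 → 5 → 10 → 15 → 20 → 19 → 18.
The bound of 8 isn't tight here; checking systematically, no route of length 8 through 13 satisfies every constraint (on a 4-connected grid the length of any start-to-goal walk has the same parity as the Manhattan bound, so only lengths 8, 10, 12, … need checking), so 14 is the minimum.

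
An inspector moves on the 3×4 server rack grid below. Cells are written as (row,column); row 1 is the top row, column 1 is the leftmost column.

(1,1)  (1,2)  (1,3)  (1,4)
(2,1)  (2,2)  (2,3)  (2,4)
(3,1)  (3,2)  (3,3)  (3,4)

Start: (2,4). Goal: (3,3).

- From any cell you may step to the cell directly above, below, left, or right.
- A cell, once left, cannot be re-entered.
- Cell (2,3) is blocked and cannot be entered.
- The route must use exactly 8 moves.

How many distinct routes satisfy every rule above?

3

Need simple routes of exactly 8 moves from (2,4) to (3,3) (Manhattan distance 2, so 3 moves are spent on a detour and 3 undoing it).
Enumerating: (2,4) (1,4) (1,3) (1,2) (2,2) (2,1) (3,1) (3,2) (3,3) | (2,4) (1,4) (1,3) (1,2) (1,1) (2,1) (3,1) (3,2) (3,3) | (2,4) (1,4) (1,3) (1,2) (1,1) (2,1) (2,2) (3,2) (3,3).
That gives 3 routes.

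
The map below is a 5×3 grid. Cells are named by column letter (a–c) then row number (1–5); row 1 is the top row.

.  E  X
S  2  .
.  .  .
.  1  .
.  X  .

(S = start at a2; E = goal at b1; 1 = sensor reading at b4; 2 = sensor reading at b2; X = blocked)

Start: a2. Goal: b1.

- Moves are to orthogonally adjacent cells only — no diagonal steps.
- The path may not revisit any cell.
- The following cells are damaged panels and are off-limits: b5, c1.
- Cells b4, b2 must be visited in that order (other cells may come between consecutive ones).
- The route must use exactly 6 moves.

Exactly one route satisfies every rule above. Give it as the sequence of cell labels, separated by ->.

a2 -> a3 -> a4 -> b4 -> b3 -> b2 -> b1

The waypoints must appear in the order b4, b2, with no cell reused.
Route from a2: 2× down (reaching a4), right to b4, 3× up (reaching b1) — 6 moves in all.
Check: order respected (1 at step 3, 2 at step 5); 6 moves as required.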